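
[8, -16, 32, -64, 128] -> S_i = 8*-2^i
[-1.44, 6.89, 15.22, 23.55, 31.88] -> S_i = -1.44 + 8.33*i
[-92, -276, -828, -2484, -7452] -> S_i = -92*3^i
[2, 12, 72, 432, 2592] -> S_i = 2*6^i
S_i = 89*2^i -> [89, 178, 356, 712, 1424]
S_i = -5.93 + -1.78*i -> [-5.93, -7.71, -9.49, -11.27, -13.05]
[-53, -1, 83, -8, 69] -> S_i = Random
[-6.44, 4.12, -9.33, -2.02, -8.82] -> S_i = Random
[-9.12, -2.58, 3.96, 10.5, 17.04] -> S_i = -9.12 + 6.54*i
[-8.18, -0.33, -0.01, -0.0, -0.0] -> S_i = -8.18*0.04^i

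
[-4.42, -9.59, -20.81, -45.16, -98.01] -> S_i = -4.42*2.17^i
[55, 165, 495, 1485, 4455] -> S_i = 55*3^i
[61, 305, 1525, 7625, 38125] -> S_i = 61*5^i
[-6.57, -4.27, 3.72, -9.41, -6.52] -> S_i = Random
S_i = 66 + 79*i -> [66, 145, 224, 303, 382]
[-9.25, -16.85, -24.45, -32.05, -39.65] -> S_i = -9.25 + -7.60*i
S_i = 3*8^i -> [3, 24, 192, 1536, 12288]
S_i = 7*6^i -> [7, 42, 252, 1512, 9072]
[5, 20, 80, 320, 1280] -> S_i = 5*4^i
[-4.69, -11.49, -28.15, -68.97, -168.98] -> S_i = -4.69*2.45^i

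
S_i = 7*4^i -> [7, 28, 112, 448, 1792]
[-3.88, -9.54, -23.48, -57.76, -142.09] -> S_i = -3.88*2.46^i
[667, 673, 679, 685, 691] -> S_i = 667 + 6*i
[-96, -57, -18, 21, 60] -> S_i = -96 + 39*i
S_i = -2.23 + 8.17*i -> [-2.23, 5.94, 14.11, 22.28, 30.45]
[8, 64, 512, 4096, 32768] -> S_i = 8*8^i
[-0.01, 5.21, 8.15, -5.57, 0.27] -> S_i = Random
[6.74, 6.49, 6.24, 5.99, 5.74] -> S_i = 6.74 + -0.25*i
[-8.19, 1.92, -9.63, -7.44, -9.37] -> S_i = Random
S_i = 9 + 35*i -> [9, 44, 79, 114, 149]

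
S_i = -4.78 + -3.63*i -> [-4.78, -8.41, -12.04, -15.67, -19.3]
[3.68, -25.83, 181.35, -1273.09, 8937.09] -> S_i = 3.68*(-7.02)^i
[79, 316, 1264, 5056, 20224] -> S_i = 79*4^i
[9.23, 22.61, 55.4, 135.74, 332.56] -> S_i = 9.23*2.45^i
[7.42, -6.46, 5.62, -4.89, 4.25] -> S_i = 7.42*(-0.87)^i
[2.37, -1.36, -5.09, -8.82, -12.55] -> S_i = 2.37 + -3.73*i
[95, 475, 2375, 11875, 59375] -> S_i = 95*5^i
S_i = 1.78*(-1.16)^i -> [1.78, -2.06, 2.4, -2.78, 3.22]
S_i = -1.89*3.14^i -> [-1.89, -5.93, -18.63, -58.51, -183.73]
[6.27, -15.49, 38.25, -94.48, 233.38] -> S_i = 6.27*(-2.47)^i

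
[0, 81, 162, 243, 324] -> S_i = 0 + 81*i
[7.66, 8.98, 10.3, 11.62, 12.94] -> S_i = 7.66 + 1.32*i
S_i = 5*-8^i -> [5, -40, 320, -2560, 20480]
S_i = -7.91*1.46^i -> [-7.91, -11.55, -16.86, -24.62, -35.94]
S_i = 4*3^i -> [4, 12, 36, 108, 324]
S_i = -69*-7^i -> [-69, 483, -3381, 23667, -165669]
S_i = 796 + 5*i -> [796, 801, 806, 811, 816]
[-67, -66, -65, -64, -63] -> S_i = -67 + 1*i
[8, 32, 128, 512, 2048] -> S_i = 8*4^i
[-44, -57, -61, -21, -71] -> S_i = Random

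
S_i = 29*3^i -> [29, 87, 261, 783, 2349]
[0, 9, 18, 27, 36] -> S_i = 0 + 9*i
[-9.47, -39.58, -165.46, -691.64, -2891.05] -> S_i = -9.47*4.18^i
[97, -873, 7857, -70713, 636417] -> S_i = 97*-9^i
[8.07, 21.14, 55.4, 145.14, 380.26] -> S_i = 8.07*2.62^i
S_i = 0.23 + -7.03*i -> [0.23, -6.8, -13.83, -20.86, -27.89]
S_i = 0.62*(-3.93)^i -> [0.62, -2.44, 9.58, -37.63, 147.9]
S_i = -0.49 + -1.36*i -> [-0.49, -1.85, -3.21, -4.57, -5.93]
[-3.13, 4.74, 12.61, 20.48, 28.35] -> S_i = -3.13 + 7.87*i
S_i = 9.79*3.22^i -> [9.79, 31.52, 101.51, 326.85, 1052.46]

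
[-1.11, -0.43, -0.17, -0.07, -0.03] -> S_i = -1.11*0.39^i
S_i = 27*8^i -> [27, 216, 1728, 13824, 110592]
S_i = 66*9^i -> [66, 594, 5346, 48114, 433026]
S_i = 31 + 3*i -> [31, 34, 37, 40, 43]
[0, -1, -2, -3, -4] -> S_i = 0 + -1*i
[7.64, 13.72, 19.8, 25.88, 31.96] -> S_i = 7.64 + 6.08*i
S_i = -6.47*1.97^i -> [-6.47, -12.75, -25.11, -49.47, -97.45]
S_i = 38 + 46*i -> [38, 84, 130, 176, 222]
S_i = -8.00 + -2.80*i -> [-8.0, -10.8, -13.6, -16.4, -19.2]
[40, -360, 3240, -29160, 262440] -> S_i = 40*-9^i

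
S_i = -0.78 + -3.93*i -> [-0.78, -4.71, -8.64, -12.57, -16.5]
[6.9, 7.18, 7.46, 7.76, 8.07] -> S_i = 6.90*1.04^i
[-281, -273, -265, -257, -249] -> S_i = -281 + 8*i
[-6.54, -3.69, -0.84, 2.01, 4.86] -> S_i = -6.54 + 2.85*i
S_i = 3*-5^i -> [3, -15, 75, -375, 1875]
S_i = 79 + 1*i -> [79, 80, 81, 82, 83]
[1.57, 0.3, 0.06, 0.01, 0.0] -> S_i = 1.57*0.19^i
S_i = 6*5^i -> [6, 30, 150, 750, 3750]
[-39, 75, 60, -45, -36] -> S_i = Random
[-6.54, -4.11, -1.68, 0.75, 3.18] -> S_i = -6.54 + 2.43*i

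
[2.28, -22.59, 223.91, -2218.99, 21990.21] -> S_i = 2.28*(-9.91)^i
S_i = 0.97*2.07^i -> [0.97, 2.01, 4.16, 8.6, 17.81]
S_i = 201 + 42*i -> [201, 243, 285, 327, 369]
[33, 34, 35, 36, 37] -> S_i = 33 + 1*i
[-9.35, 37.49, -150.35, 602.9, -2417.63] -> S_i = -9.35*(-4.01)^i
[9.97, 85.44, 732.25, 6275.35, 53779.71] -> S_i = 9.97*8.57^i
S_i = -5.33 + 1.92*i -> [-5.33, -3.41, -1.49, 0.43, 2.35]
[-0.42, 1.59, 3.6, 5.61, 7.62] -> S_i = -0.42 + 2.01*i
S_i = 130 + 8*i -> [130, 138, 146, 154, 162]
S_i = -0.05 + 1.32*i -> [-0.05, 1.27, 2.59, 3.91, 5.23]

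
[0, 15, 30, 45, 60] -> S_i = 0 + 15*i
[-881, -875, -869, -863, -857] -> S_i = -881 + 6*i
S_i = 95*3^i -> [95, 285, 855, 2565, 7695]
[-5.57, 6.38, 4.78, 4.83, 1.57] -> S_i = Random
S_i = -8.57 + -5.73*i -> [-8.57, -14.3, -20.03, -25.76, -31.49]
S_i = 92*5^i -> [92, 460, 2300, 11500, 57500]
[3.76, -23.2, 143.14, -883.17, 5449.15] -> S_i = 3.76*(-6.17)^i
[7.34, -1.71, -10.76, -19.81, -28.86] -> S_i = 7.34 + -9.05*i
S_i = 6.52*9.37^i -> [6.52, 61.09, 572.44, 5363.72, 50258.09]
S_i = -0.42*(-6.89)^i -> [-0.42, 2.89, -19.94, 137.37, -946.51]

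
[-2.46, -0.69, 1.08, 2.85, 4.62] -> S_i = -2.46 + 1.77*i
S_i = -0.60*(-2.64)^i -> [-0.6, 1.58, -4.18, 11.04, -29.15]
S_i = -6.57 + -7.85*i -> [-6.57, -14.42, -22.27, -30.12, -37.97]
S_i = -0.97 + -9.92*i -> [-0.97, -10.89, -20.81, -30.73, -40.65]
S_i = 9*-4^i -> [9, -36, 144, -576, 2304]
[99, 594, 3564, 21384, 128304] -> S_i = 99*6^i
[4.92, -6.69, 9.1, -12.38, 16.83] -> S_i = 4.92*(-1.36)^i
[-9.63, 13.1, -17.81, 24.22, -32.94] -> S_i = -9.63*(-1.36)^i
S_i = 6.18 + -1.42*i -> [6.18, 4.76, 3.34, 1.92, 0.5]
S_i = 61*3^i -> [61, 183, 549, 1647, 4941]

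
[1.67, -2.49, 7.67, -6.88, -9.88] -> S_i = Random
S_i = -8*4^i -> [-8, -32, -128, -512, -2048]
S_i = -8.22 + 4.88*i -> [-8.22, -3.34, 1.54, 6.42, 11.3]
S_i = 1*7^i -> [1, 7, 49, 343, 2401]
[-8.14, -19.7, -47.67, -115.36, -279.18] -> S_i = -8.14*2.42^i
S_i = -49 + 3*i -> [-49, -46, -43, -40, -37]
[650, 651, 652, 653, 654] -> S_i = 650 + 1*i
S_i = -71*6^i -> [-71, -426, -2556, -15336, -92016]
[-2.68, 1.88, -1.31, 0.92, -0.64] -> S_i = -2.68*(-0.70)^i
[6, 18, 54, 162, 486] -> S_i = 6*3^i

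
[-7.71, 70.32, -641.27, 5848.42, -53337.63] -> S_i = -7.71*(-9.12)^i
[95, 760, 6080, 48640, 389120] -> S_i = 95*8^i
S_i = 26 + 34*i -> [26, 60, 94, 128, 162]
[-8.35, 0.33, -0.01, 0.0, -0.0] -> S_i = -8.35*(-0.04)^i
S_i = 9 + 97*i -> [9, 106, 203, 300, 397]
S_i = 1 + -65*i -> [1, -64, -129, -194, -259]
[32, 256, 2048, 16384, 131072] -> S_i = 32*8^i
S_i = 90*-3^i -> [90, -270, 810, -2430, 7290]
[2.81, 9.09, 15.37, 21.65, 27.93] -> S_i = 2.81 + 6.28*i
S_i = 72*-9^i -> [72, -648, 5832, -52488, 472392]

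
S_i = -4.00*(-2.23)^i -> [-4.0, 8.92, -19.89, 44.36, -98.92]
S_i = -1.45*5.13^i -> [-1.45, -7.44, -38.16, -195.76, -1004.24]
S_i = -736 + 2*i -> [-736, -734, -732, -730, -728]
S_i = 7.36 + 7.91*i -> [7.36, 15.27, 23.18, 31.09, 39.0]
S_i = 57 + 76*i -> [57, 133, 209, 285, 361]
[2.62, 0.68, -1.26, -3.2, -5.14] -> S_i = 2.62 + -1.94*i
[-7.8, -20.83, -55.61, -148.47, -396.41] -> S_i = -7.80*2.67^i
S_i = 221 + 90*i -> [221, 311, 401, 491, 581]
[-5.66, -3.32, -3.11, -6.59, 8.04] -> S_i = Random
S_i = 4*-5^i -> [4, -20, 100, -500, 2500]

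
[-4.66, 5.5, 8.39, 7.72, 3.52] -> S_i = Random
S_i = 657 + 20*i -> [657, 677, 697, 717, 737]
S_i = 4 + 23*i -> [4, 27, 50, 73, 96]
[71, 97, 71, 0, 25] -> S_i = Random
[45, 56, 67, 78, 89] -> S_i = 45 + 11*i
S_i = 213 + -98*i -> [213, 115, 17, -81, -179]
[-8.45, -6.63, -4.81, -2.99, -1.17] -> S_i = -8.45 + 1.82*i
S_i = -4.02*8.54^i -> [-4.02, -34.33, -293.19, -2503.8, -21382.45]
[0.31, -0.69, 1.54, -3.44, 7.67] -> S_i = 0.31*(-2.23)^i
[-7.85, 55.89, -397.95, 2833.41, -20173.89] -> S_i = -7.85*(-7.12)^i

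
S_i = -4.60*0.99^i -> [-4.6, -4.55, -4.51, -4.46, -4.42]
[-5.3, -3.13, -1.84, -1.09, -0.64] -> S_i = -5.30*0.59^i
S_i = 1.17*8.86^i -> [1.17, 10.37, 91.84, 813.74, 7209.76]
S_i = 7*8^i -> [7, 56, 448, 3584, 28672]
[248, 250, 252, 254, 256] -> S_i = 248 + 2*i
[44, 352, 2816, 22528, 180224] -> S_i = 44*8^i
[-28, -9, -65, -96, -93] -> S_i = Random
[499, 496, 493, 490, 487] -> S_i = 499 + -3*i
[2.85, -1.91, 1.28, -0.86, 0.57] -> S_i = 2.85*(-0.67)^i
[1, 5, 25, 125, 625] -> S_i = 1*5^i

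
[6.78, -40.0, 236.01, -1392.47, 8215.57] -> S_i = 6.78*(-5.90)^i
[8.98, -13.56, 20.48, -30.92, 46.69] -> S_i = 8.98*(-1.51)^i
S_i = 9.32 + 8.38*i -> [9.32, 17.7, 26.08, 34.46, 42.84]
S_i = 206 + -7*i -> [206, 199, 192, 185, 178]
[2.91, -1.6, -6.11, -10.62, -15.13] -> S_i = 2.91 + -4.51*i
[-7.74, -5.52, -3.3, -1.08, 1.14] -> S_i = -7.74 + 2.22*i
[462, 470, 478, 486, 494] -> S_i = 462 + 8*i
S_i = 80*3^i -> [80, 240, 720, 2160, 6480]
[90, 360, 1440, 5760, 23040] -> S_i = 90*4^i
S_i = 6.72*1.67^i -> [6.72, 11.22, 18.74, 31.3, 52.27]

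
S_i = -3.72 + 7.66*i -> [-3.72, 3.94, 11.6, 19.26, 26.92]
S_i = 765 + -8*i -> [765, 757, 749, 741, 733]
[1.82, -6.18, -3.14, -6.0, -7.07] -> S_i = Random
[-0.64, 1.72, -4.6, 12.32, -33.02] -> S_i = -0.64*(-2.68)^i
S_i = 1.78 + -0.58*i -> [1.78, 1.2, 0.62, 0.04, -0.54]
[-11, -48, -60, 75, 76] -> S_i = Random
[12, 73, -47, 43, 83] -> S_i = Random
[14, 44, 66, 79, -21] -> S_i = Random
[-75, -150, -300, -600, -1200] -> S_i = -75*2^i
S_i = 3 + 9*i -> [3, 12, 21, 30, 39]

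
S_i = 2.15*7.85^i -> [2.15, 16.88, 132.49, 1040.03, 8164.26]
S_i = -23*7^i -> [-23, -161, -1127, -7889, -55223]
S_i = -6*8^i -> [-6, -48, -384, -3072, -24576]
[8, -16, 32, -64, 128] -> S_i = 8*-2^i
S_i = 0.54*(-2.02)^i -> [0.54, -1.09, 2.2, -4.45, 8.99]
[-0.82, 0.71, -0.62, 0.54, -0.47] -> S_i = -0.82*(-0.87)^i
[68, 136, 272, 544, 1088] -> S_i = 68*2^i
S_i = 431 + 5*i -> [431, 436, 441, 446, 451]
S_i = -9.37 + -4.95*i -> [-9.37, -14.32, -19.27, -24.22, -29.17]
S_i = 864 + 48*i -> [864, 912, 960, 1008, 1056]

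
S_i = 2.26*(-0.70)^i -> [2.26, -1.58, 1.11, -0.78, 0.54]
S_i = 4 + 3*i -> [4, 7, 10, 13, 16]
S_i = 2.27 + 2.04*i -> [2.27, 4.31, 6.35, 8.39, 10.43]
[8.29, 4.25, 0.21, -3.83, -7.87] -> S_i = 8.29 + -4.04*i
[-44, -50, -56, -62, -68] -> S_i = -44 + -6*i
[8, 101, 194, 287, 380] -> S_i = 8 + 93*i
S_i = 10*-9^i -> [10, -90, 810, -7290, 65610]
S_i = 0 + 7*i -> [0, 7, 14, 21, 28]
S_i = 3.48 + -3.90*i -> [3.48, -0.42, -4.32, -8.22, -12.12]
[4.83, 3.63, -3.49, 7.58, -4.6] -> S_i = Random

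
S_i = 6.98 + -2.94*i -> [6.98, 4.04, 1.1, -1.84, -4.78]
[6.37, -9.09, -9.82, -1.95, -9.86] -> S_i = Random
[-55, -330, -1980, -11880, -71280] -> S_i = -55*6^i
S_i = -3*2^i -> [-3, -6, -12, -24, -48]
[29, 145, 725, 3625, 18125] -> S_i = 29*5^i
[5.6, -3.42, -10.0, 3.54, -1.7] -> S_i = Random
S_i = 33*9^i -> [33, 297, 2673, 24057, 216513]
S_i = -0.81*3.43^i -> [-0.81, -2.78, -9.53, -32.69, -112.11]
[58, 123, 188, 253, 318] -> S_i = 58 + 65*i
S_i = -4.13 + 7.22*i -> [-4.13, 3.09, 10.31, 17.53, 24.75]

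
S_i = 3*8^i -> [3, 24, 192, 1536, 12288]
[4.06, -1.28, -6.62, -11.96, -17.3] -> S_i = 4.06 + -5.34*i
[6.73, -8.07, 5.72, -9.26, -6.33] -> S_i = Random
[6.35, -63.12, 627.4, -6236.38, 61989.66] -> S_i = 6.35*(-9.94)^i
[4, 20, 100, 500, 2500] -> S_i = 4*5^i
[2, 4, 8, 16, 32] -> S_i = 2*2^i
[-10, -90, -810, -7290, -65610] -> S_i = -10*9^i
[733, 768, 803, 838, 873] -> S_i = 733 + 35*i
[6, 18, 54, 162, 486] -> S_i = 6*3^i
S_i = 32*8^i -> [32, 256, 2048, 16384, 131072]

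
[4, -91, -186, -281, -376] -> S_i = 4 + -95*i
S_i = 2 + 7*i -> [2, 9, 16, 23, 30]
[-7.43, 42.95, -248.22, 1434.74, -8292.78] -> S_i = -7.43*(-5.78)^i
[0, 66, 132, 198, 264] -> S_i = 0 + 66*i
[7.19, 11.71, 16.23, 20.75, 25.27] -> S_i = 7.19 + 4.52*i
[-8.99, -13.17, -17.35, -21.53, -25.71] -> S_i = -8.99 + -4.18*i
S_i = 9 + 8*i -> [9, 17, 25, 33, 41]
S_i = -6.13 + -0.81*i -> [-6.13, -6.94, -7.75, -8.56, -9.37]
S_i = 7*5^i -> [7, 35, 175, 875, 4375]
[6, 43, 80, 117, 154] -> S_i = 6 + 37*i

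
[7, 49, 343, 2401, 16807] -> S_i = 7*7^i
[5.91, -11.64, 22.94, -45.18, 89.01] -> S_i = 5.91*(-1.97)^i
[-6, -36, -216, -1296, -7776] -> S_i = -6*6^i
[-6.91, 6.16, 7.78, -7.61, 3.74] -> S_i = Random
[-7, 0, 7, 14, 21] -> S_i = -7 + 7*i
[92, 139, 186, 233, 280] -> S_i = 92 + 47*i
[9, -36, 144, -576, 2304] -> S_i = 9*-4^i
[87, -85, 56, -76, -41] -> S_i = Random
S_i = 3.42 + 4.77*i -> [3.42, 8.19, 12.96, 17.73, 22.5]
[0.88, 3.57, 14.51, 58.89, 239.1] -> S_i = 0.88*4.06^i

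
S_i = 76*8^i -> [76, 608, 4864, 38912, 311296]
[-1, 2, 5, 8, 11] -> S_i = -1 + 3*i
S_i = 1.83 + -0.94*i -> [1.83, 0.89, -0.05, -0.99, -1.93]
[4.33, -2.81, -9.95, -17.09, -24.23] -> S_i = 4.33 + -7.14*i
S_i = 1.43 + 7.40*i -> [1.43, 8.83, 16.23, 23.63, 31.03]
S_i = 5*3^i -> [5, 15, 45, 135, 405]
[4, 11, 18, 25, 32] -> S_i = 4 + 7*i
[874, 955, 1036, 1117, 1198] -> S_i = 874 + 81*i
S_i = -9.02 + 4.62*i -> [-9.02, -4.4, 0.22, 4.84, 9.46]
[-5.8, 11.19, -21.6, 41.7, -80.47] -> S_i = -5.80*(-1.93)^i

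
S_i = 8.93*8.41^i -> [8.93, 75.1, 631.6, 5311.77, 44672.0]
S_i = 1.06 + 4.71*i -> [1.06, 5.77, 10.48, 15.19, 19.9]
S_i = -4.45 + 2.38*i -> [-4.45, -2.07, 0.31, 2.69, 5.07]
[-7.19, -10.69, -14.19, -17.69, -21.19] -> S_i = -7.19 + -3.50*i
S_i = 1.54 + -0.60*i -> [1.54, 0.94, 0.34, -0.26, -0.86]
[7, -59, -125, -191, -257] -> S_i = 7 + -66*i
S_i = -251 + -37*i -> [-251, -288, -325, -362, -399]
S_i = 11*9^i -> [11, 99, 891, 8019, 72171]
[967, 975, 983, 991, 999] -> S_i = 967 + 8*i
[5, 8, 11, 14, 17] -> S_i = 5 + 3*i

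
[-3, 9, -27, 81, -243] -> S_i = -3*-3^i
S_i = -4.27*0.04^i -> [-4.27, -0.17, -0.01, -0.0, -0.0]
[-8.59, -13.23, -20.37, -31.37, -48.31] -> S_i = -8.59*1.54^i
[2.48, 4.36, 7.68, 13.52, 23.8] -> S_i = 2.48*1.76^i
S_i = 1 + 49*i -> [1, 50, 99, 148, 197]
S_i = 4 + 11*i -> [4, 15, 26, 37, 48]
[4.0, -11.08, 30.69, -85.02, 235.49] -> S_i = 4.00*(-2.77)^i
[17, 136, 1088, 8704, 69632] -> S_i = 17*8^i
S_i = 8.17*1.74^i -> [8.17, 14.22, 24.74, 43.04, 74.89]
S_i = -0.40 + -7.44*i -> [-0.4, -7.84, -15.28, -22.72, -30.16]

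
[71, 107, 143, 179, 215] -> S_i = 71 + 36*i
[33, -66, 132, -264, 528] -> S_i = 33*-2^i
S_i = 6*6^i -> [6, 36, 216, 1296, 7776]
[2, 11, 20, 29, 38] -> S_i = 2 + 9*i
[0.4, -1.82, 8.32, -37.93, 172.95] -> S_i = 0.40*(-4.56)^i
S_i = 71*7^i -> [71, 497, 3479, 24353, 170471]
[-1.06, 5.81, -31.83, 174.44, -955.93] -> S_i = -1.06*(-5.48)^i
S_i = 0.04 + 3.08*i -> [0.04, 3.12, 6.2, 9.28, 12.36]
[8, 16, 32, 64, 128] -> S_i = 8*2^i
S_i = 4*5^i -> [4, 20, 100, 500, 2500]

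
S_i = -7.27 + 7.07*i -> [-7.27, -0.2, 6.87, 13.94, 21.01]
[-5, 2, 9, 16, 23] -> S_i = -5 + 7*i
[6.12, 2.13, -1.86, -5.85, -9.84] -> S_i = 6.12 + -3.99*i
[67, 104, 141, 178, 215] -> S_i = 67 + 37*i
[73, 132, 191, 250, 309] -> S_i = 73 + 59*i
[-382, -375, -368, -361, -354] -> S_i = -382 + 7*i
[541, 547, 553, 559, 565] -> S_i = 541 + 6*i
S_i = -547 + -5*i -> [-547, -552, -557, -562, -567]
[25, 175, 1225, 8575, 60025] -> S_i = 25*7^i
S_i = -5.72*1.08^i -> [-5.72, -6.18, -6.67, -7.21, -7.78]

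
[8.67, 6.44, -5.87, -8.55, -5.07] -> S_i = Random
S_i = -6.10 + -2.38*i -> [-6.1, -8.48, -10.86, -13.24, -15.62]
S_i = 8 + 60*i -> [8, 68, 128, 188, 248]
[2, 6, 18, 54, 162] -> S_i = 2*3^i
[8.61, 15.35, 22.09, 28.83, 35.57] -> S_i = 8.61 + 6.74*i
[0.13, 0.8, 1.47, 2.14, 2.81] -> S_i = 0.13 + 0.67*i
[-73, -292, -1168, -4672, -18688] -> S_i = -73*4^i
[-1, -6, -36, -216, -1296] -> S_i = -1*6^i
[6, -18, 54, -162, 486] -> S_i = 6*-3^i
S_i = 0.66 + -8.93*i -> [0.66, -8.27, -17.2, -26.13, -35.06]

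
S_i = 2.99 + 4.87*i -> [2.99, 7.86, 12.73, 17.6, 22.47]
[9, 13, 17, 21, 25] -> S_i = 9 + 4*i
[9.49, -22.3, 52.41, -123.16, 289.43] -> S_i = 9.49*(-2.35)^i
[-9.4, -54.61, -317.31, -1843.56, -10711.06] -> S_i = -9.40*5.81^i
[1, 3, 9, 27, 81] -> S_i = 1*3^i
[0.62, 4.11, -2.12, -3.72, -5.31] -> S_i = Random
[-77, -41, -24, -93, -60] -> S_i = Random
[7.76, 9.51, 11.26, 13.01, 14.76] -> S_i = 7.76 + 1.75*i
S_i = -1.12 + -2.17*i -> [-1.12, -3.29, -5.46, -7.63, -9.8]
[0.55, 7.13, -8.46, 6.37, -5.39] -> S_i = Random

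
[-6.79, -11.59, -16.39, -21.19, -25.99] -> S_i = -6.79 + -4.80*i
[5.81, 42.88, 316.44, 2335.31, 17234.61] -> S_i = 5.81*7.38^i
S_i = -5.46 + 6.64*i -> [-5.46, 1.18, 7.82, 14.46, 21.1]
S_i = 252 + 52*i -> [252, 304, 356, 408, 460]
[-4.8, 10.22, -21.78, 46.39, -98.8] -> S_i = -4.80*(-2.13)^i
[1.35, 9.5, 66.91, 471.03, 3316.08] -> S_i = 1.35*7.04^i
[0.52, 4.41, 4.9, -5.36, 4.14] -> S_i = Random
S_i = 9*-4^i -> [9, -36, 144, -576, 2304]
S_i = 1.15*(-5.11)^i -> [1.15, -5.88, 30.03, -153.45, 784.12]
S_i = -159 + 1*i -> [-159, -158, -157, -156, -155]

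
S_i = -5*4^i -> [-5, -20, -80, -320, -1280]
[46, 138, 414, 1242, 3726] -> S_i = 46*3^i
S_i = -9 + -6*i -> [-9, -15, -21, -27, -33]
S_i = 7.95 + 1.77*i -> [7.95, 9.72, 11.49, 13.26, 15.03]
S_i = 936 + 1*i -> [936, 937, 938, 939, 940]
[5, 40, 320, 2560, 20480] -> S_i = 5*8^i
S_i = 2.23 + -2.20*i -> [2.23, 0.03, -2.17, -4.37, -6.57]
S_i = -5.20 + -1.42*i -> [-5.2, -6.62, -8.04, -9.46, -10.88]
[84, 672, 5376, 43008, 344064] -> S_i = 84*8^i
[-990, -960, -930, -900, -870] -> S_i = -990 + 30*i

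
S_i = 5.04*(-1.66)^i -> [5.04, -8.37, 13.89, -23.05, 38.27]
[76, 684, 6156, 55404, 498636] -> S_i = 76*9^i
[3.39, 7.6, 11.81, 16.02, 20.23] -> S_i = 3.39 + 4.21*i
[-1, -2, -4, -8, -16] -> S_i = -1*2^i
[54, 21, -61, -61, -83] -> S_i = Random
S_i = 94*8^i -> [94, 752, 6016, 48128, 385024]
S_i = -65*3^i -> [-65, -195, -585, -1755, -5265]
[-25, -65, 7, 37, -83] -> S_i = Random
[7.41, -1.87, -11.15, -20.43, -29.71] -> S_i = 7.41 + -9.28*i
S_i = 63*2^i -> [63, 126, 252, 504, 1008]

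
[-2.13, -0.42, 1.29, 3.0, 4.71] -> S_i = -2.13 + 1.71*i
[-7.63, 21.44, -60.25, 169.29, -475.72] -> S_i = -7.63*(-2.81)^i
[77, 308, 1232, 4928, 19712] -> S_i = 77*4^i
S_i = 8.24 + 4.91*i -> [8.24, 13.15, 18.06, 22.97, 27.88]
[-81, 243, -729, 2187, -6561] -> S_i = -81*-3^i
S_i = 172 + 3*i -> [172, 175, 178, 181, 184]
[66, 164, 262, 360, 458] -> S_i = 66 + 98*i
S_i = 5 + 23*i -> [5, 28, 51, 74, 97]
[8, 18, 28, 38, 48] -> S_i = 8 + 10*i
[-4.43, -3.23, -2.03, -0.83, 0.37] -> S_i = -4.43 + 1.20*i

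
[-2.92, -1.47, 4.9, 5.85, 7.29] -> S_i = Random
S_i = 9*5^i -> [9, 45, 225, 1125, 5625]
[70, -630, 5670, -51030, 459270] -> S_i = 70*-9^i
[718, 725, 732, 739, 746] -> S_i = 718 + 7*i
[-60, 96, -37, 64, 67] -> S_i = Random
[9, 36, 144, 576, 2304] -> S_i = 9*4^i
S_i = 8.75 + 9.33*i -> [8.75, 18.08, 27.41, 36.74, 46.07]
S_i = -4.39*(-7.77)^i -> [-4.39, 34.11, -265.04, 2059.34, -16001.05]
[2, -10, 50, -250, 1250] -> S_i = 2*-5^i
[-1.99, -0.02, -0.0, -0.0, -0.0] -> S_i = -1.99*0.01^i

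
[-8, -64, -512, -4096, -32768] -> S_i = -8*8^i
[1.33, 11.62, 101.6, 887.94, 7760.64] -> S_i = 1.33*8.74^i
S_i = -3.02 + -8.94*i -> [-3.02, -11.96, -20.9, -29.84, -38.78]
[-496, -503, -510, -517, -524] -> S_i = -496 + -7*i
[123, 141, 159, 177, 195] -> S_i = 123 + 18*i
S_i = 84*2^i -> [84, 168, 336, 672, 1344]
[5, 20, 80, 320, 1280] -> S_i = 5*4^i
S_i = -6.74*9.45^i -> [-6.74, -63.69, -601.9, -5687.94, -53751.07]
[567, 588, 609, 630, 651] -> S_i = 567 + 21*i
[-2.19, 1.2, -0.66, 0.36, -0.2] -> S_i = -2.19*(-0.55)^i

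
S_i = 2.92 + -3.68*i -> [2.92, -0.76, -4.44, -8.12, -11.8]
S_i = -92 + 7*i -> [-92, -85, -78, -71, -64]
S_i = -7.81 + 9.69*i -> [-7.81, 1.88, 11.57, 21.26, 30.95]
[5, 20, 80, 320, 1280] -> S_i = 5*4^i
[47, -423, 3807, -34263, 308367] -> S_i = 47*-9^i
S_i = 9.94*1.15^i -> [9.94, 11.43, 13.15, 15.12, 17.39]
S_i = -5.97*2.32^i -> [-5.97, -13.85, -32.13, -74.55, -172.95]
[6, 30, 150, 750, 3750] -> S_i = 6*5^i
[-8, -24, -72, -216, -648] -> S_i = -8*3^i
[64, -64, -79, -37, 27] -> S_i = Random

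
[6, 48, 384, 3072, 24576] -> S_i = 6*8^i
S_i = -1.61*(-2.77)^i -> [-1.61, 4.46, -12.35, 34.22, -94.79]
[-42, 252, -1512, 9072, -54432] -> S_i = -42*-6^i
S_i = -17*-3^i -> [-17, 51, -153, 459, -1377]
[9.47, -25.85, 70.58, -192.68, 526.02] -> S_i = 9.47*(-2.73)^i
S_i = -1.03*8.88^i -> [-1.03, -9.15, -81.22, -721.23, -6404.56]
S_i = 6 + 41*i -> [6, 47, 88, 129, 170]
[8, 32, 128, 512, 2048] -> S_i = 8*4^i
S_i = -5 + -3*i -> [-5, -8, -11, -14, -17]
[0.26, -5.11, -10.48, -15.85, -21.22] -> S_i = 0.26 + -5.37*i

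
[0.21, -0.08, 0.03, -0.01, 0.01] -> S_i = 0.21*(-0.40)^i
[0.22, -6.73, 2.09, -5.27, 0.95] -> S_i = Random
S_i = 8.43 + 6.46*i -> [8.43, 14.89, 21.35, 27.81, 34.27]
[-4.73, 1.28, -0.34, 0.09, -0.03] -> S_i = -4.73*(-0.27)^i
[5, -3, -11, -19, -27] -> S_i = 5 + -8*i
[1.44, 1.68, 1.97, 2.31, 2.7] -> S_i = 1.44*1.17^i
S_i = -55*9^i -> [-55, -495, -4455, -40095, -360855]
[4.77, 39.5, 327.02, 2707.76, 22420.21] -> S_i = 4.77*8.28^i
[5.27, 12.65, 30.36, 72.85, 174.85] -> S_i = 5.27*2.40^i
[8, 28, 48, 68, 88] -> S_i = 8 + 20*i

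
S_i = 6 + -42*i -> [6, -36, -78, -120, -162]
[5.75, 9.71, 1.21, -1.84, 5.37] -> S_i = Random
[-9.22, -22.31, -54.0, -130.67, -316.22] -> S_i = -9.22*2.42^i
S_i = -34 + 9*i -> [-34, -25, -16, -7, 2]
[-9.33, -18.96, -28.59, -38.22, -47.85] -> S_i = -9.33 + -9.63*i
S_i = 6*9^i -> [6, 54, 486, 4374, 39366]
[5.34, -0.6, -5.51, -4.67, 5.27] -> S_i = Random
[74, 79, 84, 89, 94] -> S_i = 74 + 5*i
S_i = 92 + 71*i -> [92, 163, 234, 305, 376]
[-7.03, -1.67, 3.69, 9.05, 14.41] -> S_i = -7.03 + 5.36*i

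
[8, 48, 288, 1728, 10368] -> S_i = 8*6^i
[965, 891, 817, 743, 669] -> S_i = 965 + -74*i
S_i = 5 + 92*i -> [5, 97, 189, 281, 373]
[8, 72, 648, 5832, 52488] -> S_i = 8*9^i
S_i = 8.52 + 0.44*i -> [8.52, 8.96, 9.4, 9.84, 10.28]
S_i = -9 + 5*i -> [-9, -4, 1, 6, 11]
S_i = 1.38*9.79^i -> [1.38, 13.51, 132.26, 1294.87, 12676.81]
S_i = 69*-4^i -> [69, -276, 1104, -4416, 17664]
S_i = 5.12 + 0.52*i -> [5.12, 5.64, 6.16, 6.68, 7.2]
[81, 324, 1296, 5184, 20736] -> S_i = 81*4^i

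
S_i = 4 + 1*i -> [4, 5, 6, 7, 8]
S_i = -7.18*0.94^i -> [-7.18, -6.75, -6.34, -5.96, -5.61]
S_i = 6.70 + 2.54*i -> [6.7, 9.24, 11.78, 14.32, 16.86]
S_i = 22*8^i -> [22, 176, 1408, 11264, 90112]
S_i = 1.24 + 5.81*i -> [1.24, 7.05, 12.86, 18.67, 24.48]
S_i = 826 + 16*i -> [826, 842, 858, 874, 890]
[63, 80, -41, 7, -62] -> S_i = Random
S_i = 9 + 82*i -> [9, 91, 173, 255, 337]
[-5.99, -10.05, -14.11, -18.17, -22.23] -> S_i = -5.99 + -4.06*i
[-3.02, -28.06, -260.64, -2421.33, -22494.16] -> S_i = -3.02*9.29^i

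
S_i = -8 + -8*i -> [-8, -16, -24, -32, -40]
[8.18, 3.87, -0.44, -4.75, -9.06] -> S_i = 8.18 + -4.31*i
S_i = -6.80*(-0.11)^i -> [-6.8, 0.75, -0.08, 0.01, -0.0]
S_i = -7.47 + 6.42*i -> [-7.47, -1.05, 5.37, 11.79, 18.21]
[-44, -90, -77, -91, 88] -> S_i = Random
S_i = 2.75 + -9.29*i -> [2.75, -6.54, -15.83, -25.12, -34.41]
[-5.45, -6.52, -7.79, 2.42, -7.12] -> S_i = Random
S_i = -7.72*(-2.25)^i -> [-7.72, 17.37, -39.08, 87.94, -197.86]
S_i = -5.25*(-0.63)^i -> [-5.25, 3.31, -2.08, 1.31, -0.83]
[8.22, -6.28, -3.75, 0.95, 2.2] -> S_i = Random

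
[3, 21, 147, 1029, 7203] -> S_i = 3*7^i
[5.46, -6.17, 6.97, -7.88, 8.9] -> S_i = 5.46*(-1.13)^i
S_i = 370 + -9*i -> [370, 361, 352, 343, 334]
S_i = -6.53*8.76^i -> [-6.53, -57.2, -501.1, -4389.61, -38452.94]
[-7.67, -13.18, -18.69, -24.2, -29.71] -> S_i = -7.67 + -5.51*i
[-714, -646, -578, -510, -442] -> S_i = -714 + 68*i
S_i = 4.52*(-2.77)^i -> [4.52, -12.52, 34.68, -96.07, 266.11]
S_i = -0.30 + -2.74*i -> [-0.3, -3.04, -5.78, -8.52, -11.26]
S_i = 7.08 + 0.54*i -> [7.08, 7.62, 8.16, 8.7, 9.24]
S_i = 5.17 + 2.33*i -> [5.17, 7.5, 9.83, 12.16, 14.49]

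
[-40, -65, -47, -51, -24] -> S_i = Random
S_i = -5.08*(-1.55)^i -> [-5.08, 7.87, -12.2, 18.92, -29.32]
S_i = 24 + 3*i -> [24, 27, 30, 33, 36]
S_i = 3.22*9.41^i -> [3.22, 30.3, 285.12, 2683.03, 25247.27]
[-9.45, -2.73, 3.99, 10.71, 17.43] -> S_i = -9.45 + 6.72*i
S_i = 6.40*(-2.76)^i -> [6.4, -17.66, 48.75, -134.56, 371.38]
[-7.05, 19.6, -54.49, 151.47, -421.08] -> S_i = -7.05*(-2.78)^i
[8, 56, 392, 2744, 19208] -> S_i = 8*7^i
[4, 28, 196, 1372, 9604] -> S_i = 4*7^i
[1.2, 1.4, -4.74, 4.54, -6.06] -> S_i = Random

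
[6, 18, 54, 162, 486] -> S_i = 6*3^i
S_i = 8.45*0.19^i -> [8.45, 1.61, 0.31, 0.06, 0.01]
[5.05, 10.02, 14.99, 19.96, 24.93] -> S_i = 5.05 + 4.97*i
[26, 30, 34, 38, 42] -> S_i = 26 + 4*i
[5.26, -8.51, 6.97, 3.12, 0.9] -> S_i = Random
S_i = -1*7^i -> [-1, -7, -49, -343, -2401]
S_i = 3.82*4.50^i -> [3.82, 17.19, 77.35, 348.1, 1566.44]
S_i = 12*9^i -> [12, 108, 972, 8748, 78732]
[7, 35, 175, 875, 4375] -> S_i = 7*5^i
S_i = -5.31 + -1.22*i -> [-5.31, -6.53, -7.75, -8.97, -10.19]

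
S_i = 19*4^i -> [19, 76, 304, 1216, 4864]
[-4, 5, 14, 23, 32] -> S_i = -4 + 9*i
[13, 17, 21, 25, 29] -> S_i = 13 + 4*i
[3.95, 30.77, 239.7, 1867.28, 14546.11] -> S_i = 3.95*7.79^i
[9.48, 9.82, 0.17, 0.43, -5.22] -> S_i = Random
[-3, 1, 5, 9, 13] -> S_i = -3 + 4*i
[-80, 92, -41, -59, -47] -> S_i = Random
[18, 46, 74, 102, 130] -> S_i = 18 + 28*i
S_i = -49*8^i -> [-49, -392, -3136, -25088, -200704]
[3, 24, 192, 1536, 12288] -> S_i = 3*8^i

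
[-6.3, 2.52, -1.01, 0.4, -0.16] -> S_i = -6.30*(-0.40)^i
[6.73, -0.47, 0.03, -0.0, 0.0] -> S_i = 6.73*(-0.07)^i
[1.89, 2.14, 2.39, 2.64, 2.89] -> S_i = 1.89 + 0.25*i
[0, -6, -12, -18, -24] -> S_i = 0 + -6*i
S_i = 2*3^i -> [2, 6, 18, 54, 162]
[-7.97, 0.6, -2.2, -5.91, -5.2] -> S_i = Random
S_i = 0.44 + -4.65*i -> [0.44, -4.21, -8.86, -13.51, -18.16]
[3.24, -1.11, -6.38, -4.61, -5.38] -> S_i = Random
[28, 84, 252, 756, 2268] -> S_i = 28*3^i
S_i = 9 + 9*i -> [9, 18, 27, 36, 45]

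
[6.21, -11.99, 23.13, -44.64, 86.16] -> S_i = 6.21*(-1.93)^i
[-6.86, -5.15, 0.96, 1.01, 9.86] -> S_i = Random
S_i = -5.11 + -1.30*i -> [-5.11, -6.41, -7.71, -9.01, -10.31]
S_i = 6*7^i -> [6, 42, 294, 2058, 14406]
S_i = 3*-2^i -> [3, -6, 12, -24, 48]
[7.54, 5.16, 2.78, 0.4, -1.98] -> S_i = 7.54 + -2.38*i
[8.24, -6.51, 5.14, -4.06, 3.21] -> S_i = 8.24*(-0.79)^i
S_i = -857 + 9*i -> [-857, -848, -839, -830, -821]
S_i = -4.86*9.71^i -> [-4.86, -47.19, -458.22, -4449.32, -43202.93]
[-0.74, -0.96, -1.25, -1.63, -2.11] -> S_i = -0.74*1.30^i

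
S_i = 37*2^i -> [37, 74, 148, 296, 592]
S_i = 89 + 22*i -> [89, 111, 133, 155, 177]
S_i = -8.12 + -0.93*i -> [-8.12, -9.05, -9.98, -10.91, -11.84]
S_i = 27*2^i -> [27, 54, 108, 216, 432]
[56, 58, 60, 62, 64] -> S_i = 56 + 2*i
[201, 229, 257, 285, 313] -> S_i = 201 + 28*i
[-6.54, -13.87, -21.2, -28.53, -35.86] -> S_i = -6.54 + -7.33*i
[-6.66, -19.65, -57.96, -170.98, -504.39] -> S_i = -6.66*2.95^i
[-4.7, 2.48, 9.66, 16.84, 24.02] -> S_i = -4.70 + 7.18*i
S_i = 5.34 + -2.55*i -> [5.34, 2.79, 0.24, -2.31, -4.86]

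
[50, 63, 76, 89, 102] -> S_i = 50 + 13*i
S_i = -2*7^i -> [-2, -14, -98, -686, -4802]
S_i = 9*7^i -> [9, 63, 441, 3087, 21609]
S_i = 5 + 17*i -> [5, 22, 39, 56, 73]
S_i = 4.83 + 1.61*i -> [4.83, 6.44, 8.05, 9.66, 11.27]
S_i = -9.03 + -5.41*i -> [-9.03, -14.44, -19.85, -25.26, -30.67]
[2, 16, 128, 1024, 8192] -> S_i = 2*8^i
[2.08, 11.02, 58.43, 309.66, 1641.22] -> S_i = 2.08*5.30^i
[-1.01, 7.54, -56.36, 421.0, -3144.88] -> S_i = -1.01*(-7.47)^i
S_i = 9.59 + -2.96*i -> [9.59, 6.63, 3.67, 0.71, -2.25]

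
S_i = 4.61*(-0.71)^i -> [4.61, -3.27, 2.32, -1.65, 1.17]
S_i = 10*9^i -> [10, 90, 810, 7290, 65610]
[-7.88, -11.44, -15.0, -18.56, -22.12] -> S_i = -7.88 + -3.56*i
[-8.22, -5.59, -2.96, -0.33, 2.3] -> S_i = -8.22 + 2.63*i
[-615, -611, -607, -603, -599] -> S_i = -615 + 4*i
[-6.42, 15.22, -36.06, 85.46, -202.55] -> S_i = -6.42*(-2.37)^i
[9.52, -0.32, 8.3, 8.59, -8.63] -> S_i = Random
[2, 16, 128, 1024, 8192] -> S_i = 2*8^i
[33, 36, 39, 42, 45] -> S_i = 33 + 3*i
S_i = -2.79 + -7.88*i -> [-2.79, -10.67, -18.55, -26.43, -34.31]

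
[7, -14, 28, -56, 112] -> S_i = 7*-2^i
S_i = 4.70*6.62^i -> [4.7, 31.11, 205.97, 1363.55, 9026.72]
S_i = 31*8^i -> [31, 248, 1984, 15872, 126976]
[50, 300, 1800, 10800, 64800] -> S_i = 50*6^i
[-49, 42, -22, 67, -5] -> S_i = Random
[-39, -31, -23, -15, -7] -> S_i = -39 + 8*i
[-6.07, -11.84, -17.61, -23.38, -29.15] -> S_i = -6.07 + -5.77*i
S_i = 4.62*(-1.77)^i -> [4.62, -8.18, 14.47, -25.62, 45.35]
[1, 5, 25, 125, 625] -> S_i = 1*5^i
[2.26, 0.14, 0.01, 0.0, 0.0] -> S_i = 2.26*0.06^i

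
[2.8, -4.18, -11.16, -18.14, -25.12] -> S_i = 2.80 + -6.98*i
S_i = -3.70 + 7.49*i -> [-3.7, 3.79, 11.28, 18.77, 26.26]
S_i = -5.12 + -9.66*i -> [-5.12, -14.78, -24.44, -34.1, -43.76]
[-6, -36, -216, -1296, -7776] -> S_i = -6*6^i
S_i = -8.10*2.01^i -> [-8.1, -16.28, -32.72, -65.78, -132.21]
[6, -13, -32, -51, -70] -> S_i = 6 + -19*i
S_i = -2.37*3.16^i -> [-2.37, -7.49, -23.67, -74.78, -236.32]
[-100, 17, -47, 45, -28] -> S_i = Random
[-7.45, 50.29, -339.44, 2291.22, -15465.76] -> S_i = -7.45*(-6.75)^i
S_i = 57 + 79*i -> [57, 136, 215, 294, 373]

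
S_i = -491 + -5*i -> [-491, -496, -501, -506, -511]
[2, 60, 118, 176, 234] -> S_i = 2 + 58*i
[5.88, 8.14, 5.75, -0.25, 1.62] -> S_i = Random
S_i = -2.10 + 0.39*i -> [-2.1, -1.71, -1.32, -0.93, -0.54]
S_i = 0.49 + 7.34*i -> [0.49, 7.83, 15.17, 22.51, 29.85]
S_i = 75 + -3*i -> [75, 72, 69, 66, 63]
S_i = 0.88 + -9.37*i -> [0.88, -8.49, -17.86, -27.23, -36.6]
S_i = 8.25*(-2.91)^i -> [8.25, -24.01, 69.86, -203.3, 591.6]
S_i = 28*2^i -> [28, 56, 112, 224, 448]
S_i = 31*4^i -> [31, 124, 496, 1984, 7936]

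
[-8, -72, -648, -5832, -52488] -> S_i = -8*9^i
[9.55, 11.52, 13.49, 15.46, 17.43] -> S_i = 9.55 + 1.97*i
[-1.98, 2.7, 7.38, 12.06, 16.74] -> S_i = -1.98 + 4.68*i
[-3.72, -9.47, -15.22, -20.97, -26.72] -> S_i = -3.72 + -5.75*i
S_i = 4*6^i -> [4, 24, 144, 864, 5184]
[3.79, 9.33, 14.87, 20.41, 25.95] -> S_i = 3.79 + 5.54*i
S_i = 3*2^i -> [3, 6, 12, 24, 48]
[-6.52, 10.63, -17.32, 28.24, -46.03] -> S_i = -6.52*(-1.63)^i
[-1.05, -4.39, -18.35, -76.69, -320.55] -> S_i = -1.05*4.18^i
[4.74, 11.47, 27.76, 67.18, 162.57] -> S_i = 4.74*2.42^i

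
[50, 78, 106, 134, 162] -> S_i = 50 + 28*i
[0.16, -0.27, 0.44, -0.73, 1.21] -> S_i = 0.16*(-1.66)^i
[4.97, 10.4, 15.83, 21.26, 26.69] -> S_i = 4.97 + 5.43*i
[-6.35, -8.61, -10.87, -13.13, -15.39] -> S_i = -6.35 + -2.26*i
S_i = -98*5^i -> [-98, -490, -2450, -12250, -61250]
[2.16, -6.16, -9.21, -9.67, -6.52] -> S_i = Random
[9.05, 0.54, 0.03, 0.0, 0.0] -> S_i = 9.05*0.06^i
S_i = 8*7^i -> [8, 56, 392, 2744, 19208]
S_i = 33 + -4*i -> [33, 29, 25, 21, 17]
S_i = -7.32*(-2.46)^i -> [-7.32, 18.01, -44.3, 108.97, -268.07]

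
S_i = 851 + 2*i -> [851, 853, 855, 857, 859]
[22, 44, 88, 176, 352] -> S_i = 22*2^i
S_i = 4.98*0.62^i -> [4.98, 3.09, 1.91, 1.19, 0.74]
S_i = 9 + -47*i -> [9, -38, -85, -132, -179]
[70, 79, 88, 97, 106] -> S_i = 70 + 9*i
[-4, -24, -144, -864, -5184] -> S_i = -4*6^i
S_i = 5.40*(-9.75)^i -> [5.4, -52.65, 513.34, -5005.04, 48799.15]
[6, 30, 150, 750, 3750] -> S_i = 6*5^i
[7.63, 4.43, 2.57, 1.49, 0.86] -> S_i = 7.63*0.58^i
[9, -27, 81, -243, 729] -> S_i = 9*-3^i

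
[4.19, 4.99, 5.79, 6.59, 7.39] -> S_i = 4.19 + 0.80*i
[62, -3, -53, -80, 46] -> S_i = Random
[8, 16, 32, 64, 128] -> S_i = 8*2^i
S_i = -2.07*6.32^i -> [-2.07, -13.08, -82.68, -522.54, -3302.47]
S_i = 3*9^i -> [3, 27, 243, 2187, 19683]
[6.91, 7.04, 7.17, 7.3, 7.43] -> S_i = 6.91 + 0.13*i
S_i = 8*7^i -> [8, 56, 392, 2744, 19208]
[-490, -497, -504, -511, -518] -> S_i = -490 + -7*i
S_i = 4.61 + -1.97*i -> [4.61, 2.64, 0.67, -1.3, -3.27]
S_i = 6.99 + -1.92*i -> [6.99, 5.07, 3.15, 1.23, -0.69]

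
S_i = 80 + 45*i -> [80, 125, 170, 215, 260]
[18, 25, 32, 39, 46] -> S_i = 18 + 7*i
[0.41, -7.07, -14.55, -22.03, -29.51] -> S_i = 0.41 + -7.48*i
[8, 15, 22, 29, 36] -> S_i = 8 + 7*i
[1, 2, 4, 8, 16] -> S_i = 1*2^i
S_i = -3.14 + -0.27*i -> [-3.14, -3.41, -3.68, -3.95, -4.22]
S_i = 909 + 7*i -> [909, 916, 923, 930, 937]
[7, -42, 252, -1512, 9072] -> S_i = 7*-6^i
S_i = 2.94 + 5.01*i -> [2.94, 7.95, 12.96, 17.97, 22.98]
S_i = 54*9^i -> [54, 486, 4374, 39366, 354294]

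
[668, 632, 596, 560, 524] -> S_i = 668 + -36*i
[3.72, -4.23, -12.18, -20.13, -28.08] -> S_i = 3.72 + -7.95*i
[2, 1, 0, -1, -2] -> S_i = 2 + -1*i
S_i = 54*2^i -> [54, 108, 216, 432, 864]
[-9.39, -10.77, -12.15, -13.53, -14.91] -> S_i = -9.39 + -1.38*i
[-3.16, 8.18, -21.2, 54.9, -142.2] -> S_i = -3.16*(-2.59)^i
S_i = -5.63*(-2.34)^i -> [-5.63, 13.17, -30.83, 72.14, -168.8]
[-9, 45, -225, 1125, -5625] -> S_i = -9*-5^i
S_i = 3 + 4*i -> [3, 7, 11, 15, 19]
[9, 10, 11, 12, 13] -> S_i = 9 + 1*i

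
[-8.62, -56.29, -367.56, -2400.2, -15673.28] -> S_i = -8.62*6.53^i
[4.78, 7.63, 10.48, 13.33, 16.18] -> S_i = 4.78 + 2.85*i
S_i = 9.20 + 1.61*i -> [9.2, 10.81, 12.42, 14.03, 15.64]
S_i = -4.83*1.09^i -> [-4.83, -5.26, -5.74, -6.25, -6.82]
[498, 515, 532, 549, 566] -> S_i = 498 + 17*i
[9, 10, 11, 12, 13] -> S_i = 9 + 1*i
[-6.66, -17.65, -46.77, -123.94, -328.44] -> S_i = -6.66*2.65^i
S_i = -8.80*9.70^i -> [-8.8, -85.36, -827.99, -8031.52, -77905.77]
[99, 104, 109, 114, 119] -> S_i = 99 + 5*i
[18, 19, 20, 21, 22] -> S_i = 18 + 1*i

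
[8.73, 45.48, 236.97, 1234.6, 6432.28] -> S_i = 8.73*5.21^i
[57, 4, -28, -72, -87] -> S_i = Random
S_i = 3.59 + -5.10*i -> [3.59, -1.51, -6.61, -11.71, -16.81]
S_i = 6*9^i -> [6, 54, 486, 4374, 39366]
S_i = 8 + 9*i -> [8, 17, 26, 35, 44]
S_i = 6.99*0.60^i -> [6.99, 4.19, 2.52, 1.51, 0.91]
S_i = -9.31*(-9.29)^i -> [-9.31, 86.49, -803.49, 7464.43, -69344.58]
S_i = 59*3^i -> [59, 177, 531, 1593, 4779]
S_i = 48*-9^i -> [48, -432, 3888, -34992, 314928]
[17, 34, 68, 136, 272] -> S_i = 17*2^i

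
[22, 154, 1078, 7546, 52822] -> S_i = 22*7^i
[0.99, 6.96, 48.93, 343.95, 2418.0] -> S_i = 0.99*7.03^i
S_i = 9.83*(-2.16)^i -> [9.83, -21.23, 45.86, -99.06, 213.98]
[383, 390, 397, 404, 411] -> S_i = 383 + 7*i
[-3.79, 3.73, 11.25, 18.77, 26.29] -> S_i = -3.79 + 7.52*i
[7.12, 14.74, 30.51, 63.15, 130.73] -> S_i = 7.12*2.07^i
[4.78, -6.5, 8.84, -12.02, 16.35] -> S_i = 4.78*(-1.36)^i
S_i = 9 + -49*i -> [9, -40, -89, -138, -187]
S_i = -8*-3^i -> [-8, 24, -72, 216, -648]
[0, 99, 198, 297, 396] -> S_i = 0 + 99*i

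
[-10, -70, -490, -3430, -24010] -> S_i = -10*7^i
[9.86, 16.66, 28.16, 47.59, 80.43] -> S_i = 9.86*1.69^i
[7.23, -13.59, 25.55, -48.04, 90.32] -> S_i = 7.23*(-1.88)^i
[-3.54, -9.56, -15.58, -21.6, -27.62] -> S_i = -3.54 + -6.02*i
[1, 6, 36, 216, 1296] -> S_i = 1*6^i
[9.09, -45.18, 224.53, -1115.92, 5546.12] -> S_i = 9.09*(-4.97)^i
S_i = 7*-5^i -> [7, -35, 175, -875, 4375]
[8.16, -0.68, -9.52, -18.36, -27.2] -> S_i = 8.16 + -8.84*i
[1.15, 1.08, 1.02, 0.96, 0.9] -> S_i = 1.15*0.94^i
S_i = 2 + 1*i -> [2, 3, 4, 5, 6]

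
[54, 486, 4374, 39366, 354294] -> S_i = 54*9^i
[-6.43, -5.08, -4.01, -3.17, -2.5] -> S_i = -6.43*0.79^i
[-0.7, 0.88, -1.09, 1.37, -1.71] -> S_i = -0.70*(-1.25)^i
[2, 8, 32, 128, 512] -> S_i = 2*4^i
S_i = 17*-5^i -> [17, -85, 425, -2125, 10625]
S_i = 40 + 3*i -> [40, 43, 46, 49, 52]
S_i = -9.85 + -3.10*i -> [-9.85, -12.95, -16.05, -19.15, -22.25]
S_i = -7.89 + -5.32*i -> [-7.89, -13.21, -18.53, -23.85, -29.17]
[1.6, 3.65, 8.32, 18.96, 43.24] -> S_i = 1.60*2.28^i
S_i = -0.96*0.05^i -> [-0.96, -0.05, -0.0, -0.0, -0.0]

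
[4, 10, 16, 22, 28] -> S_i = 4 + 6*i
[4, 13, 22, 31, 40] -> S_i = 4 + 9*i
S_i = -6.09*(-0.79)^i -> [-6.09, 4.81, -3.8, 3.0, -2.37]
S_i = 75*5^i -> [75, 375, 1875, 9375, 46875]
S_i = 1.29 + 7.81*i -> [1.29, 9.1, 16.91, 24.72, 32.53]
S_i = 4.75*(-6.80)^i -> [4.75, -32.3, 219.64, -1493.55, 10156.15]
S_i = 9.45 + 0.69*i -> [9.45, 10.14, 10.83, 11.52, 12.21]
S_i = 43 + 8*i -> [43, 51, 59, 67, 75]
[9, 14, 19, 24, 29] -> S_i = 9 + 5*i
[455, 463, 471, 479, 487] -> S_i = 455 + 8*i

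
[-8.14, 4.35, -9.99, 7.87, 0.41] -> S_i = Random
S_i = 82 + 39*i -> [82, 121, 160, 199, 238]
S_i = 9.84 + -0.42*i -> [9.84, 9.42, 9.0, 8.58, 8.16]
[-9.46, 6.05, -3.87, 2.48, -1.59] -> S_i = -9.46*(-0.64)^i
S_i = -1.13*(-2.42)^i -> [-1.13, 2.73, -6.62, 16.01, -38.76]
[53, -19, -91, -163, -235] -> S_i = 53 + -72*i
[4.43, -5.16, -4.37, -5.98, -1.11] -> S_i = Random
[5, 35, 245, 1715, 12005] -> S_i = 5*7^i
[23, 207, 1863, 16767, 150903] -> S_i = 23*9^i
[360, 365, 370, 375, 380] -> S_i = 360 + 5*i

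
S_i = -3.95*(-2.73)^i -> [-3.95, 10.78, -29.44, 80.37, -219.41]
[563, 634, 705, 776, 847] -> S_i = 563 + 71*i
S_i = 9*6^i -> [9, 54, 324, 1944, 11664]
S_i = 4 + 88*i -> [4, 92, 180, 268, 356]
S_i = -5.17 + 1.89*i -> [-5.17, -3.28, -1.39, 0.5, 2.39]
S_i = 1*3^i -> [1, 3, 9, 27, 81]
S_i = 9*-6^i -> [9, -54, 324, -1944, 11664]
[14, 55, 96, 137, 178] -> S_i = 14 + 41*i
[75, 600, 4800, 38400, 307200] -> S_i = 75*8^i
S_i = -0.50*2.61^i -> [-0.5, -1.3, -3.41, -8.89, -23.2]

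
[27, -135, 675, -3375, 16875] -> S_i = 27*-5^i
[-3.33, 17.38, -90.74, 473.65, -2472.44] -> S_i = -3.33*(-5.22)^i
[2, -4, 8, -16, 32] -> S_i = 2*-2^i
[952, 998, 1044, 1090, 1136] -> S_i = 952 + 46*i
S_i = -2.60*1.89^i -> [-2.6, -4.91, -9.29, -17.55, -33.18]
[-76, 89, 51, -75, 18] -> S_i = Random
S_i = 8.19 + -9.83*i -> [8.19, -1.64, -11.47, -21.3, -31.13]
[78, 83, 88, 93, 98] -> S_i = 78 + 5*i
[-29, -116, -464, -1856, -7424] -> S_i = -29*4^i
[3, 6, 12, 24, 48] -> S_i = 3*2^i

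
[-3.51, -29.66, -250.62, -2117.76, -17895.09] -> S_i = -3.51*8.45^i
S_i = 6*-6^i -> [6, -36, 216, -1296, 7776]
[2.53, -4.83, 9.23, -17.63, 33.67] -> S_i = 2.53*(-1.91)^i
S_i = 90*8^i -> [90, 720, 5760, 46080, 368640]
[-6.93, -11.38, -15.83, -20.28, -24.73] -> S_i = -6.93 + -4.45*i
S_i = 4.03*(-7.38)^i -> [4.03, -29.74, 219.49, -1619.85, 11954.47]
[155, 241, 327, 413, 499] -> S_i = 155 + 86*i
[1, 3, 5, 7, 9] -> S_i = 1 + 2*i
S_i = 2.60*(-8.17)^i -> [2.6, -21.24, 173.55, -1417.88, 11584.08]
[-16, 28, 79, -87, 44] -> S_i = Random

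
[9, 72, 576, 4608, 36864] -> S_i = 9*8^i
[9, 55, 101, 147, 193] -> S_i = 9 + 46*i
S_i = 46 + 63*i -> [46, 109, 172, 235, 298]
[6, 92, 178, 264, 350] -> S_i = 6 + 86*i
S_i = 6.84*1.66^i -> [6.84, 11.35, 18.85, 31.29, 51.94]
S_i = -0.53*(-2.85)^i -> [-0.53, 1.51, -4.3, 12.27, -34.97]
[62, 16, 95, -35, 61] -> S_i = Random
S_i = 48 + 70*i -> [48, 118, 188, 258, 328]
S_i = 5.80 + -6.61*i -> [5.8, -0.81, -7.42, -14.03, -20.64]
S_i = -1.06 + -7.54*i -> [-1.06, -8.6, -16.14, -23.68, -31.22]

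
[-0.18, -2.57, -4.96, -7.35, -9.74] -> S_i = -0.18 + -2.39*i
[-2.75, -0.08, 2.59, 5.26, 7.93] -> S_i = -2.75 + 2.67*i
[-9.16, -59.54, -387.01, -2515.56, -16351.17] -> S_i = -9.16*6.50^i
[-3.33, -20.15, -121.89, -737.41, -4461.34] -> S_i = -3.33*6.05^i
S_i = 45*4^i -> [45, 180, 720, 2880, 11520]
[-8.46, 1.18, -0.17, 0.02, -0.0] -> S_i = -8.46*(-0.14)^i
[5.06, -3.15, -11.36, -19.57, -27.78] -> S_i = 5.06 + -8.21*i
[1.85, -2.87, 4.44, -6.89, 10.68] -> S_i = 1.85*(-1.55)^i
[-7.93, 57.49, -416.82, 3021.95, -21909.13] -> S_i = -7.93*(-7.25)^i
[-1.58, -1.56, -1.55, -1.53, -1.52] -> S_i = -1.58*0.99^i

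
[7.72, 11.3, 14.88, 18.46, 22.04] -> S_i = 7.72 + 3.58*i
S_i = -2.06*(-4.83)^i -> [-2.06, 9.95, -48.06, 232.12, -1121.13]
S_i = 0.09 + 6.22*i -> [0.09, 6.31, 12.53, 18.75, 24.97]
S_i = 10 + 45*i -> [10, 55, 100, 145, 190]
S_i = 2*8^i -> [2, 16, 128, 1024, 8192]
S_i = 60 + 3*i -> [60, 63, 66, 69, 72]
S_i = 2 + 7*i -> [2, 9, 16, 23, 30]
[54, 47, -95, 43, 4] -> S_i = Random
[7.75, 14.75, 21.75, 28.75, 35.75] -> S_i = 7.75 + 7.00*i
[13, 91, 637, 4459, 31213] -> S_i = 13*7^i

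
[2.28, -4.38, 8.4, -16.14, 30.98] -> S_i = 2.28*(-1.92)^i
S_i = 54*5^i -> [54, 270, 1350, 6750, 33750]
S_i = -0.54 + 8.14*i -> [-0.54, 7.6, 15.74, 23.88, 32.02]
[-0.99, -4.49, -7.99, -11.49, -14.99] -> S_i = -0.99 + -3.50*i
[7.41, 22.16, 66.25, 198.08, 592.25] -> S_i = 7.41*2.99^i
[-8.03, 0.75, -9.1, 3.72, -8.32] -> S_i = Random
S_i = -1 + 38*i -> [-1, 37, 75, 113, 151]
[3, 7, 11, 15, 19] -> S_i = 3 + 4*i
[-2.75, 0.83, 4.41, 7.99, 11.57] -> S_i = -2.75 + 3.58*i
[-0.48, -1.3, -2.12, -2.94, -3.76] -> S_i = -0.48 + -0.82*i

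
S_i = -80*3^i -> [-80, -240, -720, -2160, -6480]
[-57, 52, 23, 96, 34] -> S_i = Random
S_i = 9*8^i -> [9, 72, 576, 4608, 36864]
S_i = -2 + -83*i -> [-2, -85, -168, -251, -334]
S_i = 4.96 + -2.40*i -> [4.96, 2.56, 0.16, -2.24, -4.64]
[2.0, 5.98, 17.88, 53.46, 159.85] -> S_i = 2.00*2.99^i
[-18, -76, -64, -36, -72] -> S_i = Random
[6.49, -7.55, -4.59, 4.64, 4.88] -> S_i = Random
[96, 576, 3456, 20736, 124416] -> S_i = 96*6^i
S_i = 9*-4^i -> [9, -36, 144, -576, 2304]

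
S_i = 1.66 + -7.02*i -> [1.66, -5.36, -12.38, -19.4, -26.42]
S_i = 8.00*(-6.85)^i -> [8.0, -54.8, 375.38, -2571.35, 17613.77]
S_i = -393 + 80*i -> [-393, -313, -233, -153, -73]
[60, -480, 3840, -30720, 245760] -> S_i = 60*-8^i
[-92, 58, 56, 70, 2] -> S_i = Random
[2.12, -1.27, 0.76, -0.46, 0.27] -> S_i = 2.12*(-0.60)^i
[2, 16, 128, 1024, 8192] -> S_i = 2*8^i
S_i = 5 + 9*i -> [5, 14, 23, 32, 41]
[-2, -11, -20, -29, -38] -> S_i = -2 + -9*i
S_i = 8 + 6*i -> [8, 14, 20, 26, 32]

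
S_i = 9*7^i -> [9, 63, 441, 3087, 21609]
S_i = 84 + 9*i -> [84, 93, 102, 111, 120]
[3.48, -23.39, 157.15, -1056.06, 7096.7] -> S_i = 3.48*(-6.72)^i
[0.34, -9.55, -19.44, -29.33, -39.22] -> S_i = 0.34 + -9.89*i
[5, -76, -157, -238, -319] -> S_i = 5 + -81*i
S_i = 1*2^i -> [1, 2, 4, 8, 16]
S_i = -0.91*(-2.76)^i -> [-0.91, 2.51, -6.93, 19.13, -52.81]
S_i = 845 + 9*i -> [845, 854, 863, 872, 881]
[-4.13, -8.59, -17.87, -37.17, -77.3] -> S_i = -4.13*2.08^i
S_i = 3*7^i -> [3, 21, 147, 1029, 7203]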